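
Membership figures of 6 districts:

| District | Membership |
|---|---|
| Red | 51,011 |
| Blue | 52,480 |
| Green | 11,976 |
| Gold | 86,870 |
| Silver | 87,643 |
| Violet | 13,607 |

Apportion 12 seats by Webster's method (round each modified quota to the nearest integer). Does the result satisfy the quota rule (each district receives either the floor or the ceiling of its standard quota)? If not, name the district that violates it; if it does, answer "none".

none

Standard quotas: Red 2.016, Blue 2.074, Green 0.473, Gold 3.434, Silver 3.464, Violet 0.538.
Webster allocation: Red 2, Blue 2, Green 0, Gold 3, Silver 4, Violet 1.
Every allocation lies between the lower and upper quota.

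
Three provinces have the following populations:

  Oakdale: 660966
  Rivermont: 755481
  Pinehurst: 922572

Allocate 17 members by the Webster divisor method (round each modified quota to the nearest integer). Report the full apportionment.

Standard divisor 2339019/17 ≈ 137589.353; standard quotas: Oakdale 4.804, Rivermont 5.491, Pinehurst 6.705.
Rounding to the nearest integer gives Oakdale 5, Rivermont 5, Pinehurst 7 — total 17, matching the house size, so no adjustment is needed.

Oakdale 5; Rivermont 5; Pinehurst 7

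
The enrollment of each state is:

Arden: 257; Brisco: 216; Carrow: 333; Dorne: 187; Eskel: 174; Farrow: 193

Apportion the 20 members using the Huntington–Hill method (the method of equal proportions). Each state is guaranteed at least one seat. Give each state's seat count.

With divisor 73: modified quotas Arden 3.521, Brisco 2.959, Carrow 4.562, Dorne 2.562, Eskel 2.384, Farrow 2.644.
Geometric-mean thresholds: Arden √(3·4)=3.464, Brisco √(2·3)=2.449, Carrow √(4·5)=4.472, Dorne √(2·3)=2.449, Eskel √(2·3)=2.449, Farrow √(2·3)=2.449.
Each quota rounded against its threshold gives Arden 4, Brisco 3, Carrow 5, Dorne 3, Eskel 2, Farrow 3 (total 20).

Arden: 4, Brisco: 3, Carrow: 5, Dorne: 3, Eskel: 2, Farrow: 3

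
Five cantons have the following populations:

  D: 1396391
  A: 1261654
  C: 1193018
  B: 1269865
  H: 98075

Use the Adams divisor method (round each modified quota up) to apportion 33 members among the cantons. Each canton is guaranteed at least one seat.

Standard divisor 5219003/33 ≈ 158151.606; standard quotas: D 8.829, A 7.977, C 7.544, B 8.029, H 0.620.
Rounding up gives 9, 8, 8, 9, 1 = 35 seats, so the divisor must be adjusted.
With modified divisor 172500: modified quotas D 8.095, A 7.314, C 6.916, B 7.362, H 0.569.
Rounding up: D 9, A 8, C 7, B 8, H 1 (total 33).

D 9, A 8, C 7, B 8, H 1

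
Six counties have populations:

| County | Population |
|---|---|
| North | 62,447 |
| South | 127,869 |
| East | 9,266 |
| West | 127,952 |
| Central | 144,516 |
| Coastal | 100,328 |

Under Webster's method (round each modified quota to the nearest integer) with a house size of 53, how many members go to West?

Standard divisor 572378/53 ≈ 10799.585; standard quotas: North 5.782, South 11.840, East 0.858, West 11.848, Central 13.382, Coastal 9.290.
Rounding to the nearest integer gives North 6, South 12, East 1, West 12, Central 13, Coastal 9 — total 53, matching the house size, so no adjustment is needed.
West receives 12.

12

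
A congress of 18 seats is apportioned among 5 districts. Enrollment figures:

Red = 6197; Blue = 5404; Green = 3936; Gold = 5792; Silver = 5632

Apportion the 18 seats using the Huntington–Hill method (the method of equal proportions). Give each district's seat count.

Red 4, Blue 3, Green 3, Gold 4, Silver 4

With divisor 1583: modified quotas Red 3.915, Blue 3.414, Green 2.486, Gold 3.659, Silver 3.558.
Geometric-mean thresholds: Red √(3·4)=3.464, Blue √(3·4)=3.464, Green √(2·3)=2.449, Gold √(3·4)=3.464, Silver √(3·4)=3.464.
Each quota rounded against its threshold gives Red 4, Blue 3, Green 3, Gold 4, Silver 4 (total 18).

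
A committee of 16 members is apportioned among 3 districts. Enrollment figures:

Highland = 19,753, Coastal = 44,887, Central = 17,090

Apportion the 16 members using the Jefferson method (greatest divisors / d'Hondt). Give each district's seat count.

Standard divisor 81730/16 ≈ 5108.125; standard quotas: Highland 3.867, Coastal 8.787, Central 3.346.
Rounding down gives 3, 8, 3 = 14 seats, so the divisor must be adjusted.
With modified divisor 4700: modified quotas Highland 4.203, Coastal 9.550, Central 3.636.
Rounding down: Highland 4, Coastal 9, Central 3 (total 16).

Highland 4; Coastal 9; Central 3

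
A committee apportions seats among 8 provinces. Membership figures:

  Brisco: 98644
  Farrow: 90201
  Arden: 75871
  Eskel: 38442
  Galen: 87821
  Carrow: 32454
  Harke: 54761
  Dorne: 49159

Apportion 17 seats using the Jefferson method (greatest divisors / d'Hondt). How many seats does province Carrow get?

1

Standard divisor 527353/17 ≈ 31020.765; standard quotas: Brisco 3.180, Farrow 2.908, Arden 2.446, Eskel 1.239, Galen 2.831, Carrow 1.046, Harke 1.765, Dorne 1.585.
Rounding down gives 3, 2, 2, 1, 2, 1, 1, 1 = 13 seats, so the divisor must be adjusted.
With modified divisor 25000: modified quotas Brisco 3.946, Farrow 3.608, Arden 3.035, Eskel 1.538, Galen 3.513, Carrow 1.298, Harke 2.190, Dorne 1.966.
Rounding down: Brisco 3, Farrow 3, Arden 3, Eskel 1, Galen 3, Carrow 1, Harke 2, Dorne 1 (total 17).
Carrow receives 1.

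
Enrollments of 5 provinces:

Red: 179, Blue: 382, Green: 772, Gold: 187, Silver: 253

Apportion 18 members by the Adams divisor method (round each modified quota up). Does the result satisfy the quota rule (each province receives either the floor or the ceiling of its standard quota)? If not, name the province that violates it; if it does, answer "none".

Standard quotas: Red 1.817, Blue 3.878, Green 7.838, Gold 1.898, Silver 2.569.
Adams allocation: Red 2, Blue 4, Green 7, Gold 2, Silver 3.
Every allocation lies between the lower and upper quota.

none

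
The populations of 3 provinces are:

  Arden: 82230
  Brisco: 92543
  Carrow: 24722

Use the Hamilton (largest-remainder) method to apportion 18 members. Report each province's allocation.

The standard divisor is 199495/18 ≈ 11083.056.
Standard quotas: Arden 7.4194, Brisco 8.3500, Carrow 2.2306.
Lower quotas: Arden 7, Brisco 8, Carrow 2 (sum 17, leaving 1 seat).
Remainders in descending order: Arden 0.4194, Brisco 0.3500, Carrow 0.2306.
Largest remainder: Arden receives the extra seat.

Arden 8, Brisco 8, Carrow 2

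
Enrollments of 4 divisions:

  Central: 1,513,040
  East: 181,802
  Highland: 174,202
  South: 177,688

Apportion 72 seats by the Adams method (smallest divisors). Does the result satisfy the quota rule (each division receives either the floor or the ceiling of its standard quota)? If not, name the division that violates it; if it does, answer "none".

Central

Standard quotas: Central 53.226, East 6.395, Highland 6.128, South 6.251.
Adams allocation: Central 52, East 7, Highland 6, South 7.
Central has quota 53.226 (lower 53, upper 54) but receives 52 — outside the quota interval.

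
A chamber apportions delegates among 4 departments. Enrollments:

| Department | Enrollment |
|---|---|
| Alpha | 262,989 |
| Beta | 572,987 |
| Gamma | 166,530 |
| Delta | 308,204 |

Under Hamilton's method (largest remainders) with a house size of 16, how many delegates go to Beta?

The standard divisor is 1310710/16 ≈ 81919.375.
Standard quotas: Alpha 3.2103, Beta 6.9945, Gamma 2.0329, Delta 3.7623.
Lower quotas: Alpha 3, Beta 6, Gamma 2, Delta 3 (sum 14, leaving 2 seats).
Remainders in descending order: Beta 0.9945, Delta 0.7623, Alpha 0.2103, Gamma 0.0329.
Largest remainders: Beta, Delta receive the extra seats.
Beta receives 7.

7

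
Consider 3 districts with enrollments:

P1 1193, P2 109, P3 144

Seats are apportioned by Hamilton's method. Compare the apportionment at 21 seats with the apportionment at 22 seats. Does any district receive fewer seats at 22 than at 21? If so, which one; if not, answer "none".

At 21 seats: P1 17, P2 2, P3 2.
At 22 seats: P1 18, P2 2, P3 2.
No district's allocation decreased.

none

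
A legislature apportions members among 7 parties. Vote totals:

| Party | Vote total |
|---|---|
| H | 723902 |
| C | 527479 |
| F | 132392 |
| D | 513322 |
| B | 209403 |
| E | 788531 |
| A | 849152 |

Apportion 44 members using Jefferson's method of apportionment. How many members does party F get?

Standard divisor 3744181/44 ≈ 85095.023; standard quotas: H 8.507, C 6.199, F 1.556, D 6.032, B 2.461, E 9.266, A 9.979.
Rounding down gives 8, 6, 1, 6, 2, 9, 9 = 41 seats, so the divisor must be adjusted.
With modified divisor 78000: modified quotas H 9.281, C 6.763, F 1.697, D 6.581, B 2.685, E 10.109, A 10.887.
Rounding down: H 9, C 6, F 1, D 6, B 2, E 10, A 10 (total 44).
F receives 1.

1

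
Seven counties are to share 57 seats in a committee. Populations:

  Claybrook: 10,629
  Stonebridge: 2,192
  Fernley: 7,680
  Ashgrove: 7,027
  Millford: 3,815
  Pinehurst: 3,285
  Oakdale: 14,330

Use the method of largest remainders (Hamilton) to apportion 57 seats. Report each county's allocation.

Claybrook 12, Stonebridge 3, Fernley 9, Ashgrove 8, Millford 4, Pinehurst 4, Oakdale 17

Standard divisor: 48958 ÷ 57 ≈ 858.912.
Standard quotas: Claybrook 12.3750, Stonebridge 2.5521, Fernley 8.9415, Ashgrove 8.1813, Millford 4.4417, Pinehurst 3.8246, Oakdale 16.6839.
Lower quotas: Claybrook 12, Stonebridge 2, Fernley 8, Ashgrove 8, Millford 4, Pinehurst 3, Oakdale 16 (sum 53, leaving 4 seats).
Remainders in descending order: Fernley 0.9415, Pinehurst 0.8246, Oakdale 0.6839, Stonebridge 0.5521, Millford 0.4417, Claybrook 0.3750, Ashgrove 0.1813.
Largest remainders: Fernley, Pinehurst, Oakdale, Stonebridge receive the extra seats.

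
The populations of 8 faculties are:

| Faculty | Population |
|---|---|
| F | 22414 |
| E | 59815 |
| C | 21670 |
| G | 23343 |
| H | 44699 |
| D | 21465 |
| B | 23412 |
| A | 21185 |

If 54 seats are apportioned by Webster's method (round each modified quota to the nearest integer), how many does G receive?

Standard divisor 238003/54 ≈ 4407.463; standard quotas: F 5.085, E 13.571, C 4.917, G 5.296, H 10.142, D 4.870, B 5.312, A 4.807.
Rounding to the nearest integer gives F 5, E 14, C 5, G 5, H 10, D 5, B 5, A 5 — total 54, matching the house size, so no adjustment is needed.
G receives 5.

5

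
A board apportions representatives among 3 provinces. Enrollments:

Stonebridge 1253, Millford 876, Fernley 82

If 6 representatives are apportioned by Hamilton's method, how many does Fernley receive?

0

The standard divisor is 2211/6 ≈ 368.5.
Standard quotas: Stonebridge 3.400, Millford 2.377, Fernley 0.223.
Lower quotas: Stonebridge 3, Millford 2, Fernley 0 (sum 5, leaving 1 seat).
Remainders in descending order: Stonebridge 0.400, Millford 0.377, Fernley 0.223.
The surplus seat goes to Stonebridge.
Fernley receives 0.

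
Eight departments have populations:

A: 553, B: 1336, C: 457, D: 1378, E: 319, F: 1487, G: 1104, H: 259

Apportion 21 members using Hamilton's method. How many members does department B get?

Total 6893; standard divisor 6893/21 ≈ 328.238.
Standard quotas: A 1.685, B 4.070, C 1.392, D 4.198, E 0.972, F 4.530, G 3.363, H 0.789.
Lower quotas: A 1, B 4, C 1, D 4, E 0, F 4, G 3, H 0 (sum 17, leaving 4 seats).
Remainders in descending order: E 0.972, H 0.789, A 0.685, F 0.530, C 0.392, G 0.363, D 0.198, B 0.070.
Largest remainders: E, H, A, F receive the extra seats.
B receives 4.

4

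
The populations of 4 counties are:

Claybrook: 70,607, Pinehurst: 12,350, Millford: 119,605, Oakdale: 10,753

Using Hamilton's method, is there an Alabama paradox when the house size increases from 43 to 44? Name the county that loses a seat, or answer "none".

Pinehurst

At 43 seats: Claybrook 14, Pinehurst 3, Millford 24, Oakdale 2.
At 44 seats: Claybrook 15, Pinehurst 2, Millford 25, Oakdale 2.
Pinehurst drops from 3 to 2.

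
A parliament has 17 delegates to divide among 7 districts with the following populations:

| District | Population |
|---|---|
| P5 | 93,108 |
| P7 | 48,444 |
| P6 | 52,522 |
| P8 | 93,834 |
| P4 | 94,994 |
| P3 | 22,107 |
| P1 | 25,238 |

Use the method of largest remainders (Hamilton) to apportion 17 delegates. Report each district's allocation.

Total 430247; standard divisor 430247/17 ≈ 25308.647.
Standard quotas: P5 3.6789, P7 1.9141, P6 2.0753, P8 3.7076, P4 3.7534, P3 0.8735, P1 0.9972.
Lower quotas: P5 3, P7 1, P6 2, P8 3, P4 3, P3 0, P1 0 (sum 12, leaving 5 seats).
Remainders in descending order: P1 0.9972, P7 0.9141, P3 0.8735, P4 0.7534, P8 0.7076, P5 0.6789, P6 0.0753.
Largest remainders: P1, P7, P3, P4, P8 receive the extra seats.

P5: 3; P7: 2; P6: 2; P8: 4; P4: 4; P3: 1; P1: 1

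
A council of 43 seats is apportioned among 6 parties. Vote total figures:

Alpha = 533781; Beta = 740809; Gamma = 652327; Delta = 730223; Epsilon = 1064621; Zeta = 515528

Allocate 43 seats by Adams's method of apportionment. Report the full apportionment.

Standard divisor 4237289/43 ≈ 98541.605; standard quotas: Alpha 5.417, Beta 7.518, Gamma 6.620, Delta 7.410, Epsilon 10.804, Zeta 5.232.
Rounding up gives 6, 8, 7, 8, 11, 6 = 46 seats, so the divisor must be adjusted.
With modified divisor 106150: modified quotas Alpha 5.029, Beta 6.979, Gamma 6.145, Delta 6.879, Epsilon 10.029, Zeta 4.857.
Rounding up: Alpha 6, Beta 7, Gamma 7, Delta 7, Epsilon 11, Zeta 5 (total 43).

Alpha=6, Beta=7, Gamma=7, Delta=7, Epsilon=11, Zeta=5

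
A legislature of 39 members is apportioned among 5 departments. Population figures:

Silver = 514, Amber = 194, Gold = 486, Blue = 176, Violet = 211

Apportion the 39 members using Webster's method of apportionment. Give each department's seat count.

Silver 13, Amber 5, Gold 12, Blue 4, Violet 5

Standard divisor 1581/39 ≈ 40.538; standard quotas: Silver 12.679, Amber 4.786, Gold 11.989, Blue 4.342, Violet 5.205.
Rounding to the nearest integer gives Silver 13, Amber 5, Gold 12, Blue 4, Violet 5 — total 39, matching the house size, so no adjustment is needed.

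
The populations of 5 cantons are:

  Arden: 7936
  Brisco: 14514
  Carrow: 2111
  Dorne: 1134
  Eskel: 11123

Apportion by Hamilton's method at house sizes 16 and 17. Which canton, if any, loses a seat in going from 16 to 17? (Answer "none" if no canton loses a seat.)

At 16 seats: Arden 3, Brisco 6, Carrow 1, Dorne 1, Eskel 5.
At 17 seats: Arden 4, Brisco 7, Carrow 1, Dorne 0, Eskel 5.
Dorne drops from 1 to 0.

Dorne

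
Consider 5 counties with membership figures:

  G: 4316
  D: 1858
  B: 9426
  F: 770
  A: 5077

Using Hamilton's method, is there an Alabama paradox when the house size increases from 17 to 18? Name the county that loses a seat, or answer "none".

D

At 17 seats: G 3, D 2, B 7, F 1, A 4.
At 18 seats: G 4, D 1, B 8, F 1, A 4.
D drops from 2 to 1.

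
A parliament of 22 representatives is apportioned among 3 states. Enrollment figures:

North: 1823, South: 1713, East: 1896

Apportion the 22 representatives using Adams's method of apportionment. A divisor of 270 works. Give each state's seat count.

North 7; South 7; East 8

With modified divisor 270: modified quotas North 6.752, South 6.344, East 7.022.
Rounding up: North 7, South 7, East 8 (total 22).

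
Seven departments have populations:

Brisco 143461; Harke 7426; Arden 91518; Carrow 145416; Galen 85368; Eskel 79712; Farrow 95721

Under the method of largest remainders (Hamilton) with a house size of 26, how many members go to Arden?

Total 648622; standard divisor 648622/26 = 24947.
Standard quotas: Brisco 5.7506, Harke 0.2977, Arden 3.6685, Carrow 5.8290, Galen 3.4220, Eskel 3.1953, Farrow 3.8370.
Lower quotas: Brisco 5, Harke 0, Arden 3, Carrow 5, Galen 3, Eskel 3, Farrow 3 (sum 22, leaving 4 seats).
Remainders in descending order: Farrow 0.8370, Carrow 0.8290, Brisco 0.7506, Arden 0.6685, Galen 0.4220, Harke 0.2977, Eskel 0.1953.
Largest remainders: Farrow, Carrow, Brisco, Arden receive the extra seats.
Arden receives 4.

4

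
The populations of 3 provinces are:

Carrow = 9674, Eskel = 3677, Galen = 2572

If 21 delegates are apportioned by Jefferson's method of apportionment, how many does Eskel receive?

5

Standard divisor 15923/21 ≈ 758.238; standard quotas: Carrow 12.759, Eskel 4.849, Galen 3.392.
Rounding down gives 12, 4, 3 = 19 seats, so the divisor must be adjusted.
With modified divisor 700: modified quotas Carrow 13.820, Eskel 5.253, Galen 3.674.
Rounding down: Carrow 13, Eskel 5, Galen 3 (total 21).
Eskel receives 5.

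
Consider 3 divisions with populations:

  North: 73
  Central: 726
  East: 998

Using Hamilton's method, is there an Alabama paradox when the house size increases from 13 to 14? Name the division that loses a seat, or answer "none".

At 13 seats: North 1, Central 5, East 7.
At 14 seats: North 0, Central 6, East 8.
North drops from 1 to 0.

North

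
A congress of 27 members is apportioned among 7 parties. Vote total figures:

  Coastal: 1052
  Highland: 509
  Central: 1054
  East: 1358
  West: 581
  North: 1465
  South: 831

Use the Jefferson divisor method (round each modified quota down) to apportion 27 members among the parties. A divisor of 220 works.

With modified divisor 220: modified quotas Coastal 4.782, Highland 2.314, Central 4.791, East 6.173, West 2.641, North 6.659, South 3.777.
Rounding down: Coastal 4, Highland 2, Central 4, East 6, West 2, North 6, South 3 (total 27).

Coastal 4, Highland 2, Central 4, East 6, West 2, North 6, South 3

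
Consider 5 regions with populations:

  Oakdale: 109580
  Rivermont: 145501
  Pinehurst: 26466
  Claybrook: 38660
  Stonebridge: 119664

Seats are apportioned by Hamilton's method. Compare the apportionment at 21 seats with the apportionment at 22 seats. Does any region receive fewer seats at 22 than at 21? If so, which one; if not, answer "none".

none

At 21 seats: Oakdale 5, Rivermont 7, Pinehurst 1, Claybrook 2, Stonebridge 6.
At 22 seats: Oakdale 6, Rivermont 7, Pinehurst 1, Claybrook 2, Stonebridge 6.
No region's allocation decreased.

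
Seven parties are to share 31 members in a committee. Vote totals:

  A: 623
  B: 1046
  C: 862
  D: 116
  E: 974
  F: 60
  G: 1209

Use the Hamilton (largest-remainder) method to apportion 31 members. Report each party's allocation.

Total 4890; standard divisor 4890/31 ≈ 157.742.
Standard quotas: A 3.949, B 6.631, C 5.465, D 0.735, E 6.175, F 0.380, G 7.664.
Lower quotas: A 3, B 6, C 5, D 0, E 6, F 0, G 7 (sum 27, leaving 4 seats).
Remainders in descending order: A 0.949, D 0.735, G 0.664, B 0.631, C 0.465, F 0.380, E 0.175.
Largest remainders: A, D, G, B receive the extra seats.

A 4, B 7, C 5, D 1, E 6, F 0, G 8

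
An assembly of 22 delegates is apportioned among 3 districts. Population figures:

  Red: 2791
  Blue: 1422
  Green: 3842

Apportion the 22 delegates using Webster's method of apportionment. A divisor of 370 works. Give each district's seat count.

With modified divisor 370: modified quotas Red 7.543, Blue 3.843, Green 10.384.
Rounding to the nearest integer: Red 8, Blue 4, Green 10 (total 22).

Red 8, Blue 4, Green 10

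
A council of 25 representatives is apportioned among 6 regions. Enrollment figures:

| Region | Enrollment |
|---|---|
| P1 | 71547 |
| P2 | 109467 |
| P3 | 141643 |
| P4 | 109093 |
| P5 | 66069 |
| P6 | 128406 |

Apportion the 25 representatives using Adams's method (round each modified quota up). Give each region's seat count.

Standard divisor 626225/25 ≈ 25049; standard quotas: P1 2.856, P2 4.370, P3 5.655, P4 4.355, P5 2.638, P6 5.126.
Rounding up gives 3, 5, 6, 5, 3, 6 = 28 seats, so the divisor must be adjusted.
With modified divisor 27800: modified quotas P1 2.574, P2 3.938, P3 5.095, P4 3.924, P5 2.377, P6 4.619.
Rounding up: P1 3, P2 4, P3 6, P4 4, P5 3, P6 5 (total 25).

P1 3, P2 4, P3 6, P4 4, P5 3, P6 5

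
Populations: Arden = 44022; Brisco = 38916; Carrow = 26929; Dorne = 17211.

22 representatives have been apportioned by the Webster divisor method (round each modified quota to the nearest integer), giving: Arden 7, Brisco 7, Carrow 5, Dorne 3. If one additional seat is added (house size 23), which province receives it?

Priority for the next seat is population ÷ (current seats + 0.5).
Priorities: Arden 5869.600, Brisco 5188.800, Carrow 4896.182, Dorne 4917.429.
Highest priority: Arden.

Arden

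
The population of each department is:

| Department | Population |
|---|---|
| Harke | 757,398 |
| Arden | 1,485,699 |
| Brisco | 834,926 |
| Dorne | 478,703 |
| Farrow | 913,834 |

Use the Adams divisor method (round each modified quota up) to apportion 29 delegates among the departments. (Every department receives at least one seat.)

Standard divisor 4470560/29 ≈ 154157.241; standard quotas: Harke 4.913, Arden 9.638, Brisco 5.416, Dorne 3.105, Farrow 5.928.
Rounding up gives 5, 10, 6, 4, 6 = 31 seats, so the divisor must be adjusted.
With modified divisor 166000: modified quotas Harke 4.563, Arden 8.950, Brisco 5.030, Dorne 2.884, Farrow 5.505.
Rounding up: Harke 5, Arden 9, Brisco 6, Dorne 3, Farrow 6 (total 29).

Harke: 5; Arden: 9; Brisco: 6; Dorne: 3; Farrow: 6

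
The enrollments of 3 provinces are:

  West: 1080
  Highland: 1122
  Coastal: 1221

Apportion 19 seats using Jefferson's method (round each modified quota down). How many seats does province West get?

Standard divisor 3423/19 ≈ 180.158; standard quotas: West 5.995, Highland 6.228, Coastal 6.777.
Rounding down gives 5, 6, 6 = 17 seats, so the divisor must be adjusted.
With modified divisor 170: modified quotas West 6.353, Highland 6.600, Coastal 7.182.
Rounding down: West 6, Highland 6, Coastal 7 (total 19).
West receives 6.

6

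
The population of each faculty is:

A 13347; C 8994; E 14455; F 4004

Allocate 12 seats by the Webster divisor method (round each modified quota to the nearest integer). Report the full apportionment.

Standard divisor 40800/12 ≈ 3400; standard quotas: A 3.926, C 2.645, E 4.251, F 1.178.
Rounding to the nearest integer gives A 4, C 3, E 4, F 1 — total 12, matching the house size, so no adjustment is needed.

A 4, C 3, E 4, F 1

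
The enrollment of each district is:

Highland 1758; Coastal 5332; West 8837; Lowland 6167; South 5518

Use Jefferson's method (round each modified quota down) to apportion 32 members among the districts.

Highland 2, Coastal 6, West 11, Lowland 7, South 6

Standard divisor 27612/32 ≈ 862.875; standard quotas: Highland 2.037, Coastal 6.179, West 10.241, Lowland 7.147, South 6.395.
Rounding down gives 2, 6, 10, 7, 6 = 31 seats, so the divisor must be adjusted.
With modified divisor 800: modified quotas Highland 2.197, Coastal 6.665, West 11.046, Lowland 7.709, South 6.897.
Rounding down: Highland 2, Coastal 6, West 11, Lowland 7, South 6 (total 32).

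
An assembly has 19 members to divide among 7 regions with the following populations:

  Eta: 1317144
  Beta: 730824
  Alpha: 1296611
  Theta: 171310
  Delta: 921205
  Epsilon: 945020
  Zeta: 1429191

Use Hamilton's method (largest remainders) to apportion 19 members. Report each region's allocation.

The standard divisor is 6811305/19 ≈ 358489.737.
Standard quotas: Eta 3.6741, Beta 2.0386, Alpha 3.6169, Theta 0.4779, Delta 2.5697, Epsilon 2.6361, Zeta 3.9867.
Lower quotas: Eta 3, Beta 2, Alpha 3, Theta 0, Delta 2, Epsilon 2, Zeta 3 (sum 15, leaving 4 seats).
Remainders in descending order: Zeta 0.9867, Eta 0.6741, Epsilon 0.6361, Alpha 0.6169, Delta 0.5697, Theta 0.4779, Beta 0.0386.
Largest remainders: Zeta, Eta, Epsilon, Alpha receive the extra seats.

Eta 4, Beta 2, Alpha 4, Theta 0, Delta 2, Epsilon 3, Zeta 4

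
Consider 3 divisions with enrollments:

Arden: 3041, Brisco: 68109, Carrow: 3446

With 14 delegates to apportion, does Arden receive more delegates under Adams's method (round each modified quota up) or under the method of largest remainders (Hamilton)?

Adams: Arden 1, Brisco 12, Carrow 1.
Hamilton: Arden 0, Brisco 13, Carrow 1.
Arden gets 1 under Adams and 0 under Hamilton.

Adams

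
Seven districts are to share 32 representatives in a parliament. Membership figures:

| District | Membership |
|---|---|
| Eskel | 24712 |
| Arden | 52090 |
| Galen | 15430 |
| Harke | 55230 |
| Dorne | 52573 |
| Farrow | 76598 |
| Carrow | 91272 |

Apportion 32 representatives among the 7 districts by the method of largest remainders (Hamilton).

Eskel 2, Arden 4, Galen 1, Harke 5, Dorne 5, Farrow 7, Carrow 8

The standard divisor is 367905/32 ≈ 11497.031.
Standard quotas: Eskel 2.1494, Arden 4.5307, Galen 1.3421, Harke 4.8038, Dorne 4.5727, Farrow 6.6624, Carrow 7.9387.
Lower quotas: Eskel 2, Arden 4, Galen 1, Harke 4, Dorne 4, Farrow 6, Carrow 7 (sum 28, leaving 4 seats).
Remainders in descending order: Carrow 0.9387, Harke 0.8038, Farrow 0.6624, Dorne 0.5727, Arden 0.5307, Galen 0.3421, Eskel 0.1494.
The surplus seats go to Carrow, Harke, Farrow, Dorne.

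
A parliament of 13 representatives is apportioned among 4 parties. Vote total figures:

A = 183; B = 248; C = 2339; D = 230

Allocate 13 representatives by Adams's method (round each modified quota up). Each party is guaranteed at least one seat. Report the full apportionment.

Standard divisor 3000/13 ≈ 230.769; standard quotas: A 0.793, B 1.075, C 10.136, D 0.997.
Rounding up gives 1, 2, 11, 1 = 15 seats, so the divisor must be adjusted.
With modified divisor 254: modified quotas A 0.720, B 0.976, C 9.209, D 0.906.
Rounding up: A 1, B 1, C 10, D 1 (total 13).

A: 1, B: 1, C: 10, D: 1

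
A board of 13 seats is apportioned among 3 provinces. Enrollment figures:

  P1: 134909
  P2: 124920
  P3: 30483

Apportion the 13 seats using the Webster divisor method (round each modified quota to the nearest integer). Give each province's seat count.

P1 6; P2 6; P3 1

Standard divisor 290312/13 ≈ 22331.692; standard quotas: P1 6.041, P2 5.594, P3 1.365.
Rounding to the nearest integer gives P1 6, P2 6, P3 1 — total 13, matching the house size, so no adjustment is needed.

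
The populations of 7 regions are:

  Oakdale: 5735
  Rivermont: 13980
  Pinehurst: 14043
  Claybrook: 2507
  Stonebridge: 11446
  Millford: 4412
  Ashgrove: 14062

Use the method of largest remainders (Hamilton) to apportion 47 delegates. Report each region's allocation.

Oakdale=4, Rivermont=10, Pinehurst=10, Claybrook=2, Stonebridge=8, Millford=3, Ashgrove=10

Standard divisor: 66185 ÷ 47 ≈ 1408.191.
Standard quotas: Oakdale 4.0726, Rivermont 9.9276, Pinehurst 9.9724, Claybrook 1.7803, Stonebridge 8.1282, Millford 3.1331, Ashgrove 9.9859.
Lower quotas: Oakdale 4, Rivermont 9, Pinehurst 9, Claybrook 1, Stonebridge 8, Millford 3, Ashgrove 9 (sum 43, leaving 4 seats).
Remainders in descending order: Ashgrove 0.9859, Pinehurst 0.9724, Rivermont 0.9276, Claybrook 0.7803, Millford 0.1331, Stonebridge 0.1282, Oakdale 0.0726.
The surplus seats go to Ashgrove, Pinehurst, Rivermont, Claybrook.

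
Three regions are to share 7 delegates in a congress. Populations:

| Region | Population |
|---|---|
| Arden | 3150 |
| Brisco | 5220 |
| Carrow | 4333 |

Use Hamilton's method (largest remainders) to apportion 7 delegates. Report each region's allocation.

Total 12703; standard divisor 12703/7 ≈ 1814.714.
Standard quotas: Arden 1.7358, Brisco 2.8765, Carrow 2.3877.
Lower quotas: Arden 1, Brisco 2, Carrow 2 (sum 5, leaving 2 seats).
Remainders in descending order: Brisco 0.8765, Arden 0.7358, Carrow 0.3877.
Largest remainders: Brisco, Arden receive the extra seats.

Arden 2, Brisco 3, Carrow 2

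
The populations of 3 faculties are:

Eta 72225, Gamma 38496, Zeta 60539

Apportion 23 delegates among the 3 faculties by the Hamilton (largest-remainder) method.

The standard divisor is 171260/23 ≈ 7446.087.
Standard quotas: Eta 9.6997, Gamma 5.1700, Zeta 8.1303.
Lower quotas: Eta 9, Gamma 5, Zeta 8 (sum 22, leaving 1 seat).
Remainders in descending order: Eta 0.6997, Gamma 0.1700, Zeta 0.1303.
Largest remainder: Eta receives the extra seat.

Eta 10, Gamma 5, Zeta 8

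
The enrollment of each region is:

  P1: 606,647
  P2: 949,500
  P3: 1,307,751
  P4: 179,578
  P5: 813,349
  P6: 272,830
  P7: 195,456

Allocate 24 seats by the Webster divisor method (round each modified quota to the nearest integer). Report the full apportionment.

P1 3, P2 5, P3 7, P4 1, P5 5, P6 2, P7 1

Standard divisor 4325111/24 ≈ 180212.958; standard quotas: P1 3.366, P2 5.269, P3 7.257, P4 0.996, P5 4.513, P6 1.514, P7 1.085.
Rounding to the nearest integer gives P1 3, P2 5, P3 7, P4 1, P5 5, P6 2, P7 1 — total 24, matching the house size, so no adjustment is needed.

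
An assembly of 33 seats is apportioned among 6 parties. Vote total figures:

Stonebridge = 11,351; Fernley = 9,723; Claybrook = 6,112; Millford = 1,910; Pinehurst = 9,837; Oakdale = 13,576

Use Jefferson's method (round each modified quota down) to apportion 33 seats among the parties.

Stonebridge=7, Fernley=6, Claybrook=4, Millford=1, Pinehurst=6, Oakdale=9

Standard divisor 52509/33 ≈ 1591.182; standard quotas: Stonebridge 7.134, Fernley 6.111, Claybrook 3.841, Millford 1.200, Pinehurst 6.182, Oakdale 8.532.
Rounding down gives 7, 6, 3, 1, 6, 8 = 31 seats, so the divisor must be adjusted.
With modified divisor 1500: modified quotas Stonebridge 7.567, Fernley 6.482, Claybrook 4.075, Millford 1.273, Pinehurst 6.558, Oakdale 9.051.
Rounding down: Stonebridge 7, Fernley 6, Claybrook 4, Millford 1, Pinehurst 6, Oakdale 9 (total 33).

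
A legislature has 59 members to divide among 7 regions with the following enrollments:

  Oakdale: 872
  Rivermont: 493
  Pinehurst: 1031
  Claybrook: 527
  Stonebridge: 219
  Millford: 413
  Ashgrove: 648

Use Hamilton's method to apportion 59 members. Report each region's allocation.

Oakdale=12, Rivermont=7, Pinehurst=15, Claybrook=7, Stonebridge=3, Millford=6, Ashgrove=9

Standard divisor: 4203 ÷ 59 ≈ 71.237.
Standard quotas: Oakdale 12.241, Rivermont 6.921, Pinehurst 14.473, Claybrook 7.398, Stonebridge 3.074, Millford 5.798, Ashgrove 9.096.
Lower quotas: Oakdale 12, Rivermont 6, Pinehurst 14, Claybrook 7, Stonebridge 3, Millford 5, Ashgrove 9 (sum 56, leaving 3 seats).
Remainders in descending order: Rivermont 0.921, Millford 0.798, Pinehurst 0.473, Claybrook 0.398, Oakdale 0.241, Ashgrove 0.096, Stonebridge 0.074.
The surplus seats go to Rivermont, Millford, Pinehurst.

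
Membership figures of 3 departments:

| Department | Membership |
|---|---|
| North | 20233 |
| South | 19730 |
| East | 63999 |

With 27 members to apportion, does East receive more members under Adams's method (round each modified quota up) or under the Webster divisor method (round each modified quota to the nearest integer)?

Webster

Adams: North 6, South 5, East 16.
Webster: North 5, South 5, East 17.
East gets 16 under Adams and 17 under Webster.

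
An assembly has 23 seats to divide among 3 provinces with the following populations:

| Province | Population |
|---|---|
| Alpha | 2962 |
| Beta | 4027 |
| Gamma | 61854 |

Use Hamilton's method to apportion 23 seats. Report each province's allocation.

Standard divisor: 68843 ÷ 23 ≈ 2993.174.
Standard quotas: Alpha 0.9896, Beta 1.3454, Gamma 20.6650.
Lower quotas: Alpha 0, Beta 1, Gamma 20 (sum 21, leaving 2 seats).
Remainders in descending order: Alpha 0.9896, Gamma 0.6650, Beta 0.3454.
The surplus seats go to Alpha, Gamma.

Alpha=1, Beta=1, Gamma=21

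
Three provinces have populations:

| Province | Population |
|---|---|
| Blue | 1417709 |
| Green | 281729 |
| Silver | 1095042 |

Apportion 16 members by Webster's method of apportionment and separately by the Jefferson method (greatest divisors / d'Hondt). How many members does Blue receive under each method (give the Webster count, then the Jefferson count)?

Webster: Blue 8, Green 2, Silver 6.
Jefferson: Blue 9, Green 1, Silver 6.
Blue gets 8 under Webster and 9 under Jefferson.

8 and 9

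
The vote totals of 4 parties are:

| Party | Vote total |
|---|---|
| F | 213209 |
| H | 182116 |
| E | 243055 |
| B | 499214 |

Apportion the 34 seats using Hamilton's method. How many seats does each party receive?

F: 6, H: 6, E: 7, B: 15

Standard divisor: 1137594 ÷ 34 ≈ 33458.647.
Standard quotas: F 6.3723, H 5.4430, E 7.2643, B 14.9203.
Lower quotas: F 6, H 5, E 7, B 14 (sum 32, leaving 2 seats).
Remainders in descending order: B 0.9203, H 0.4430, F 0.3723, E 0.2643.
Largest remainders: B, H receive the extra seats.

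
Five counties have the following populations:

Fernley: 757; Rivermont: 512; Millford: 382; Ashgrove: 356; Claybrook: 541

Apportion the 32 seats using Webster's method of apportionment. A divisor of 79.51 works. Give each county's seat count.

With modified divisor 79.51: modified quotas Fernley 9.521, Rivermont 6.439, Millford 4.804, Ashgrove 4.477, Claybrook 6.804.
Rounding to the nearest integer: Fernley 10, Rivermont 6, Millford 5, Ashgrove 4, Claybrook 7 (total 32).

Fernley 10, Rivermont 6, Millford 5, Ashgrove 4, Claybrook 7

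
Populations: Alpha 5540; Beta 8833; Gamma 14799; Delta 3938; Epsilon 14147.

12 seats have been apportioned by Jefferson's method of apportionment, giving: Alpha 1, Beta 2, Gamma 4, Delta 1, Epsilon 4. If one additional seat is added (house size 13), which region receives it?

Priority for the next seat is population ÷ (current seats + 1).
Priorities: Alpha 2770.000, Beta 2944.333, Gamma 2959.800, Delta 1969.000, Epsilon 2829.400.
Highest priority: Gamma.

Gamma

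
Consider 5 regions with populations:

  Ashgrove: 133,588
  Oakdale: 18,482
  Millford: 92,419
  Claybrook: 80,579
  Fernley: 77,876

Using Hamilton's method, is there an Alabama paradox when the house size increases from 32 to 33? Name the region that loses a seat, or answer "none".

At 32 seats: Ashgrove 11, Oakdale 2, Millford 7, Claybrook 6, Fernley 6.
At 33 seats: Ashgrove 11, Oakdale 1, Millford 8, Claybrook 7, Fernley 6.
Oakdale drops from 2 to 1.

Oakdale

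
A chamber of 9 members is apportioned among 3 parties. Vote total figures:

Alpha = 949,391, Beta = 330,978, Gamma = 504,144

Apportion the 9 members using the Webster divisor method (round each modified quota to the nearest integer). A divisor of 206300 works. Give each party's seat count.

With modified divisor 206300: modified quotas Alpha 4.602, Beta 1.604, Gamma 2.444.
Rounding to the nearest integer: Alpha 5, Beta 2, Gamma 2 (total 9).

Alpha 5, Beta 2, Gamma 2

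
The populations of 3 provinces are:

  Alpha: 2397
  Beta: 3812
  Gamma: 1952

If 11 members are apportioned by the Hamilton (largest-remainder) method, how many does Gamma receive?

Total 8161; standard divisor 8161/11 ≈ 741.909.
Standard quotas: Alpha 3.231, Beta 5.138, Gamma 2.631.
Lower quotas: Alpha 3, Beta 5, Gamma 2 (sum 10, leaving 1 seat).
Remainders in descending order: Gamma 0.631, Alpha 0.231, Beta 0.138.
The surplus seat goes to Gamma.
Gamma receives 3.

3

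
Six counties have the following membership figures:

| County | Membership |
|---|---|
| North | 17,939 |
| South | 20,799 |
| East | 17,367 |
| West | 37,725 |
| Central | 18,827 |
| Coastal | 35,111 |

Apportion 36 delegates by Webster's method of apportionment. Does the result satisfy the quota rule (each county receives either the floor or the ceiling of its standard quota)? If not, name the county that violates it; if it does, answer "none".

none

Standard quotas: North 4.370, South 5.067, East 4.231, West 9.191, Central 4.587, Coastal 8.554.
Webster allocation: North 4, South 5, East 4, West 9, Central 5, Coastal 9.
Every allocation lies between the lower and upper quota.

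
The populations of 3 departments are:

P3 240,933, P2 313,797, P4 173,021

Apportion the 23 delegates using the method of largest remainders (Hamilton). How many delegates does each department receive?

P3 8, P2 10, P4 5

Standard divisor: 727751 ÷ 23 ≈ 31641.348.
Standard quotas: P3 7.6145, P2 9.9173, P4 5.4682.
Lower quotas: P3 7, P2 9, P4 5 (sum 21, leaving 2 seats).
Remainders in descending order: P2 0.9173, P3 0.6145, P4 0.4682.
The surplus seats go to P2, P3.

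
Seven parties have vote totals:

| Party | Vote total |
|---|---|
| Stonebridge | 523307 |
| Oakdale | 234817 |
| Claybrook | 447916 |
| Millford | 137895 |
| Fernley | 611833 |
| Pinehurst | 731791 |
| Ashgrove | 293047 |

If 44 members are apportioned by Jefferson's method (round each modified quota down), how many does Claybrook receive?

7

Standard divisor 2980606/44 ≈ 67741.045; standard quotas: Stonebridge 7.725, Oakdale 3.466, Claybrook 6.612, Millford 2.036, Fernley 9.032, Pinehurst 10.803, Ashgrove 4.326.
Rounding down gives 7, 3, 6, 2, 9, 10, 4 = 41 seats, so the divisor must be adjusted.
With modified divisor 62600: modified quotas Stonebridge 8.360, Oakdale 3.751, Claybrook 7.155, Millford 2.203, Fernley 9.774, Pinehurst 11.690, Ashgrove 4.681.
Rounding down: Stonebridge 8, Oakdale 3, Claybrook 7, Millford 2, Fernley 9, Pinehurst 11, Ashgrove 4 (total 44).
Claybrook receives 7.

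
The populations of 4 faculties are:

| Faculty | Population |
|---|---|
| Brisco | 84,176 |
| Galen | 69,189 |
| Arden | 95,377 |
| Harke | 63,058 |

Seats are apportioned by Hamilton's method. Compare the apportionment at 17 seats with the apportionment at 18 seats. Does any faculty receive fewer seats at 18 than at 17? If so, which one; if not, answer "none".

At 17 seats: Brisco 5, Galen 4, Arden 5, Harke 3.
At 18 seats: Brisco 5, Galen 4, Arden 5, Harke 4.
No faculty's allocation decreased.

none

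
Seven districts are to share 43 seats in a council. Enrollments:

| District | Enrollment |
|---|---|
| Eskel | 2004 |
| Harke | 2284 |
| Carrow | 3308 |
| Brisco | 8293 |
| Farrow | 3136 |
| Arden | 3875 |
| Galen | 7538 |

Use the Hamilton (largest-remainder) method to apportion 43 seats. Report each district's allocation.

Eskel 3, Harke 3, Carrow 5, Brisco 12, Farrow 4, Arden 5, Galen 11

Standard divisor: 30438 ÷ 43 ≈ 707.86.
Standard quotas: Eskel 2.8311, Harke 3.2266, Carrow 4.6732, Brisco 11.7156, Farrow 4.4303, Arden 5.4742, Galen 10.6490.
Lower quotas: Eskel 2, Harke 3, Carrow 4, Brisco 11, Farrow 4, Arden 5, Galen 10 (sum 39, leaving 4 seats).
Remainders in descending order: Eskel 0.8311, Brisco 0.7156, Carrow 0.6732, Galen 0.6490, Arden 0.4742, Farrow 0.4303, Harke 0.2266.
Largest remainders: Eskel, Brisco, Carrow, Galen receive the extra seats.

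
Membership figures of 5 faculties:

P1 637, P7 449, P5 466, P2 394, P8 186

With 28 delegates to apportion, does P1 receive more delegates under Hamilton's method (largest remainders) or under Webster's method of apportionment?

Hamilton: P1 8, P7 6, P5 6, P2 5, P8 3.
Webster: P1 9, P7 6, P5 6, P2 5, P8 2.
P1 gets 8 under Hamilton and 9 under Webster.

Webster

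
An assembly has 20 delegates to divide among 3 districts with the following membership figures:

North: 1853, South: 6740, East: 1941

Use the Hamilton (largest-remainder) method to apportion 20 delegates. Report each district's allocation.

North: 3; South: 13; East: 4

Standard divisor: 10534 ÷ 20 ≈ 526.7.
Standard quotas: North 3.5181, South 12.7967, East 3.6852.
Lower quotas: North 3, South 12, East 3 (sum 18, leaving 2 seats).
Remainders in descending order: South 0.7967, East 0.6852, North 0.5181.
The surplus seats go to South, East.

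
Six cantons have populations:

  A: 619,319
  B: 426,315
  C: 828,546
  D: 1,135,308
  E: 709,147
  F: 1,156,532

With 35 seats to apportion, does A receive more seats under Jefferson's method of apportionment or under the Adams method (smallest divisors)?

Jefferson: A 4, B 3, C 6, D 8, E 5, F 9.
Adams: A 5, B 3, C 6, D 8, E 5, F 8.
A gets 4 under Jefferson and 5 under Adams.

Adams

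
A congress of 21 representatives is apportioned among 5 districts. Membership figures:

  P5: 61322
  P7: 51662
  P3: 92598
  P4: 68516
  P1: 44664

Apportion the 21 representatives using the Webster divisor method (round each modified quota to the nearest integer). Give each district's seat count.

Standard divisor 318762/21 ≈ 15179.143; standard quotas: P5 4.040, P7 3.403, P3 6.100, P4 4.514, P1 2.942.
Rounding to the nearest integer gives P5 4, P7 3, P3 6, P4 5, P1 3 — total 21, matching the house size, so no adjustment is needed.

P5: 4, P7: 3, P3: 6, P4: 5, P1: 3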